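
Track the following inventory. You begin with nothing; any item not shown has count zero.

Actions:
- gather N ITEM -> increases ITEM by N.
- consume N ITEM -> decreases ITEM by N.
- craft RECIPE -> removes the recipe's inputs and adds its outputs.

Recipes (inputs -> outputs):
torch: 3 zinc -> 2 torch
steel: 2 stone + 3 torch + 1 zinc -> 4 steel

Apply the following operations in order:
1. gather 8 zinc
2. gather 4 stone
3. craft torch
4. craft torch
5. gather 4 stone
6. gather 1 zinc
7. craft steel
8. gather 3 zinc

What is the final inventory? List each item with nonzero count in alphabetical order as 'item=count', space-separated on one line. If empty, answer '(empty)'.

After 1 (gather 8 zinc): zinc=8
After 2 (gather 4 stone): stone=4 zinc=8
After 3 (craft torch): stone=4 torch=2 zinc=5
After 4 (craft torch): stone=4 torch=4 zinc=2
After 5 (gather 4 stone): stone=8 torch=4 zinc=2
After 6 (gather 1 zinc): stone=8 torch=4 zinc=3
After 7 (craft steel): steel=4 stone=6 torch=1 zinc=2
After 8 (gather 3 zinc): steel=4 stone=6 torch=1 zinc=5

Answer: steel=4 stone=6 torch=1 zinc=5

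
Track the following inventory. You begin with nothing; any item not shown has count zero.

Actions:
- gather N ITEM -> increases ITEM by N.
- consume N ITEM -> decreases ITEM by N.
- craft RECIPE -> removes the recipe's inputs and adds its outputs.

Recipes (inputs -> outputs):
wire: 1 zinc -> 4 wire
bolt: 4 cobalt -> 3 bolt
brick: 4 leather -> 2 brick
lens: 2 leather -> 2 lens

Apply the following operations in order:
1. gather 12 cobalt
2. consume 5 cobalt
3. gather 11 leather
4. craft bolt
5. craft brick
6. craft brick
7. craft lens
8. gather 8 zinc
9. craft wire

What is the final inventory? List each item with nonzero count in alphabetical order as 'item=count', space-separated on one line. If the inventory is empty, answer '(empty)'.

After 1 (gather 12 cobalt): cobalt=12
After 2 (consume 5 cobalt): cobalt=7
After 3 (gather 11 leather): cobalt=7 leather=11
After 4 (craft bolt): bolt=3 cobalt=3 leather=11
After 5 (craft brick): bolt=3 brick=2 cobalt=3 leather=7
After 6 (craft brick): bolt=3 brick=4 cobalt=3 leather=3
After 7 (craft lens): bolt=3 brick=4 cobalt=3 leather=1 lens=2
After 8 (gather 8 zinc): bolt=3 brick=4 cobalt=3 leather=1 lens=2 zinc=8
After 9 (craft wire): bolt=3 brick=4 cobalt=3 leather=1 lens=2 wire=4 zinc=7

Answer: bolt=3 brick=4 cobalt=3 leather=1 lens=2 wire=4 zinc=7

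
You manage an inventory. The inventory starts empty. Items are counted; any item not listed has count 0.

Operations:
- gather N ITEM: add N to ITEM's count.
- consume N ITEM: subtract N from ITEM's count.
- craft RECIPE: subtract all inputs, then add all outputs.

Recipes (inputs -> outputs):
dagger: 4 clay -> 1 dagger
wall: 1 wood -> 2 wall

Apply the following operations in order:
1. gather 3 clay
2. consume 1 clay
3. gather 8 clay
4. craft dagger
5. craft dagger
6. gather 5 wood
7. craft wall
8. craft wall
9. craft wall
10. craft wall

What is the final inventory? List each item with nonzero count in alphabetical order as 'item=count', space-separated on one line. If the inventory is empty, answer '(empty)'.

After 1 (gather 3 clay): clay=3
After 2 (consume 1 clay): clay=2
After 3 (gather 8 clay): clay=10
After 4 (craft dagger): clay=6 dagger=1
After 5 (craft dagger): clay=2 dagger=2
After 6 (gather 5 wood): clay=2 dagger=2 wood=5
After 7 (craft wall): clay=2 dagger=2 wall=2 wood=4
After 8 (craft wall): clay=2 dagger=2 wall=4 wood=3
After 9 (craft wall): clay=2 dagger=2 wall=6 wood=2
After 10 (craft wall): clay=2 dagger=2 wall=8 wood=1

Answer: clay=2 dagger=2 wall=8 wood=1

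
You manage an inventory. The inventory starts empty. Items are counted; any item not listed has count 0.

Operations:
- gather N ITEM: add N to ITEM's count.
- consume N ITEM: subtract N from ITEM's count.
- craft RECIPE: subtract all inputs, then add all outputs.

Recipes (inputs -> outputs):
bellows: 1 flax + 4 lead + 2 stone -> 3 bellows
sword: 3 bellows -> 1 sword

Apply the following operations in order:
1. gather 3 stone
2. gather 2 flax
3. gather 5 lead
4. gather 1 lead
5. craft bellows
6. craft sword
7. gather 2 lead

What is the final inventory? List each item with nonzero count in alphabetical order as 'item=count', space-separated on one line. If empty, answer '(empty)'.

Answer: flax=1 lead=4 stone=1 sword=1

Derivation:
After 1 (gather 3 stone): stone=3
After 2 (gather 2 flax): flax=2 stone=3
After 3 (gather 5 lead): flax=2 lead=5 stone=3
After 4 (gather 1 lead): flax=2 lead=6 stone=3
After 5 (craft bellows): bellows=3 flax=1 lead=2 stone=1
After 6 (craft sword): flax=1 lead=2 stone=1 sword=1
After 7 (gather 2 lead): flax=1 lead=4 stone=1 sword=1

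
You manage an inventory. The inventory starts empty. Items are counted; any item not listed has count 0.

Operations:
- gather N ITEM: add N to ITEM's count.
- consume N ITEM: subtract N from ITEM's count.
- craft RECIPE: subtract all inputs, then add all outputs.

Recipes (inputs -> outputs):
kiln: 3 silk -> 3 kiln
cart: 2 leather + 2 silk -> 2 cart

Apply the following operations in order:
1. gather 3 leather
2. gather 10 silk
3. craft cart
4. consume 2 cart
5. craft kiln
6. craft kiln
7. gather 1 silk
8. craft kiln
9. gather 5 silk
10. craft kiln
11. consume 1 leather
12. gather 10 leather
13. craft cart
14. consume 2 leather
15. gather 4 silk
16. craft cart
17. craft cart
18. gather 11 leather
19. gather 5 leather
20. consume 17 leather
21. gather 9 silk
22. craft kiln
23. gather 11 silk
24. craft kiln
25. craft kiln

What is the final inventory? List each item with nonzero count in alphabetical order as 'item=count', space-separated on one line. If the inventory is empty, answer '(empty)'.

Answer: cart=6 kiln=21 leather=1 silk=11

Derivation:
After 1 (gather 3 leather): leather=3
After 2 (gather 10 silk): leather=3 silk=10
After 3 (craft cart): cart=2 leather=1 silk=8
After 4 (consume 2 cart): leather=1 silk=8
After 5 (craft kiln): kiln=3 leather=1 silk=5
After 6 (craft kiln): kiln=6 leather=1 silk=2
After 7 (gather 1 silk): kiln=6 leather=1 silk=3
After 8 (craft kiln): kiln=9 leather=1
After 9 (gather 5 silk): kiln=9 leather=1 silk=5
After 10 (craft kiln): kiln=12 leather=1 silk=2
After 11 (consume 1 leather): kiln=12 silk=2
After 12 (gather 10 leather): kiln=12 leather=10 silk=2
After 13 (craft cart): cart=2 kiln=12 leather=8
After 14 (consume 2 leather): cart=2 kiln=12 leather=6
After 15 (gather 4 silk): cart=2 kiln=12 leather=6 silk=4
After 16 (craft cart): cart=4 kiln=12 leather=4 silk=2
After 17 (craft cart): cart=6 kiln=12 leather=2
After 18 (gather 11 leather): cart=6 kiln=12 leather=13
After 19 (gather 5 leather): cart=6 kiln=12 leather=18
After 20 (consume 17 leather): cart=6 kiln=12 leather=1
After 21 (gather 9 silk): cart=6 kiln=12 leather=1 silk=9
After 22 (craft kiln): cart=6 kiln=15 leather=1 silk=6
After 23 (gather 11 silk): cart=6 kiln=15 leather=1 silk=17
After 24 (craft kiln): cart=6 kiln=18 leather=1 silk=14
After 25 (craft kiln): cart=6 kiln=21 leather=1 silk=11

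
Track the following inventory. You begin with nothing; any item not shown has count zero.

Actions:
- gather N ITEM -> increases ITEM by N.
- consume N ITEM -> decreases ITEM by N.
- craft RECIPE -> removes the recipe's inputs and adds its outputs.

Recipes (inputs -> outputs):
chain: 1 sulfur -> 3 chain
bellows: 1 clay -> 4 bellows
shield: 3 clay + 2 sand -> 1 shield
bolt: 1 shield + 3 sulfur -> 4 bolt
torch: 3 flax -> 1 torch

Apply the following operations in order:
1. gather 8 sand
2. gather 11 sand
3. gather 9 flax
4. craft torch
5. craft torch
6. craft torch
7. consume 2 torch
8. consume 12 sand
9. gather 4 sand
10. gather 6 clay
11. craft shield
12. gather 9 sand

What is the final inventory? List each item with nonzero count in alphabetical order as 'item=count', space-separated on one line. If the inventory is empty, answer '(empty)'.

Answer: clay=3 sand=18 shield=1 torch=1

Derivation:
After 1 (gather 8 sand): sand=8
After 2 (gather 11 sand): sand=19
After 3 (gather 9 flax): flax=9 sand=19
After 4 (craft torch): flax=6 sand=19 torch=1
After 5 (craft torch): flax=3 sand=19 torch=2
After 6 (craft torch): sand=19 torch=3
After 7 (consume 2 torch): sand=19 torch=1
After 8 (consume 12 sand): sand=7 torch=1
After 9 (gather 4 sand): sand=11 torch=1
After 10 (gather 6 clay): clay=6 sand=11 torch=1
After 11 (craft shield): clay=3 sand=9 shield=1 torch=1
After 12 (gather 9 sand): clay=3 sand=18 shield=1 torch=1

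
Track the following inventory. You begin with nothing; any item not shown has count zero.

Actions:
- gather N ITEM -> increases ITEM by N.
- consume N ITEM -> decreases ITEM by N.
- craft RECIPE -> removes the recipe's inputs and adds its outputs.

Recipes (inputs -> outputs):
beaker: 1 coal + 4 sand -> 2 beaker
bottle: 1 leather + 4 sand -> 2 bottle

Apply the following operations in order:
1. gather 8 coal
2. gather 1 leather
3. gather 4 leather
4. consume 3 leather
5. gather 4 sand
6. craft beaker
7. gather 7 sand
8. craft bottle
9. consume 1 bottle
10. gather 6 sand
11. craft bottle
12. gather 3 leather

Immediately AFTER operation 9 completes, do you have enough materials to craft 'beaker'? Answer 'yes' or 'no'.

After 1 (gather 8 coal): coal=8
After 2 (gather 1 leather): coal=8 leather=1
After 3 (gather 4 leather): coal=8 leather=5
After 4 (consume 3 leather): coal=8 leather=2
After 5 (gather 4 sand): coal=8 leather=2 sand=4
After 6 (craft beaker): beaker=2 coal=7 leather=2
After 7 (gather 7 sand): beaker=2 coal=7 leather=2 sand=7
After 8 (craft bottle): beaker=2 bottle=2 coal=7 leather=1 sand=3
After 9 (consume 1 bottle): beaker=2 bottle=1 coal=7 leather=1 sand=3

Answer: no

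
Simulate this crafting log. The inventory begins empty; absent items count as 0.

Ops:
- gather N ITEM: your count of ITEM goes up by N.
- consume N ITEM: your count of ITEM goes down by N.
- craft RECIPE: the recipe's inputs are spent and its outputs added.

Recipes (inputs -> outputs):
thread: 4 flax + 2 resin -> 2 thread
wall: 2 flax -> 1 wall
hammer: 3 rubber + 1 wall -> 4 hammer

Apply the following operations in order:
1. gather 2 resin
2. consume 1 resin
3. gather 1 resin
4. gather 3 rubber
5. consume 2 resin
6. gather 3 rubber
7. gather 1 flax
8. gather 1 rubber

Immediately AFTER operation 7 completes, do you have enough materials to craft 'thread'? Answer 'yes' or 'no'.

After 1 (gather 2 resin): resin=2
After 2 (consume 1 resin): resin=1
After 3 (gather 1 resin): resin=2
After 4 (gather 3 rubber): resin=2 rubber=3
After 5 (consume 2 resin): rubber=3
After 6 (gather 3 rubber): rubber=6
After 7 (gather 1 flax): flax=1 rubber=6

Answer: no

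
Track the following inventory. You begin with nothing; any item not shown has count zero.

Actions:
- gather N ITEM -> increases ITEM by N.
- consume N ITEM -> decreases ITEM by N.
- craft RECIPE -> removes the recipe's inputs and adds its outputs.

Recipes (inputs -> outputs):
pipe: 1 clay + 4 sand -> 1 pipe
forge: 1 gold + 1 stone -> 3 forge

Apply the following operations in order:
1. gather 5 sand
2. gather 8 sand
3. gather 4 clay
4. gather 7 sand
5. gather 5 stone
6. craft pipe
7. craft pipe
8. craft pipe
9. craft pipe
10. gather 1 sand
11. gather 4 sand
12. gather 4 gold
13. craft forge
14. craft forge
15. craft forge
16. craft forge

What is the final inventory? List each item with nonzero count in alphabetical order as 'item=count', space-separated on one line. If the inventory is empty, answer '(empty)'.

Answer: forge=12 pipe=4 sand=9 stone=1

Derivation:
After 1 (gather 5 sand): sand=5
After 2 (gather 8 sand): sand=13
After 3 (gather 4 clay): clay=4 sand=13
After 4 (gather 7 sand): clay=4 sand=20
After 5 (gather 5 stone): clay=4 sand=20 stone=5
After 6 (craft pipe): clay=3 pipe=1 sand=16 stone=5
After 7 (craft pipe): clay=2 pipe=2 sand=12 stone=5
After 8 (craft pipe): clay=1 pipe=3 sand=8 stone=5
After 9 (craft pipe): pipe=4 sand=4 stone=5
After 10 (gather 1 sand): pipe=4 sand=5 stone=5
After 11 (gather 4 sand): pipe=4 sand=9 stone=5
After 12 (gather 4 gold): gold=4 pipe=4 sand=9 stone=5
After 13 (craft forge): forge=3 gold=3 pipe=4 sand=9 stone=4
After 14 (craft forge): forge=6 gold=2 pipe=4 sand=9 stone=3
After 15 (craft forge): forge=9 gold=1 pipe=4 sand=9 stone=2
After 16 (craft forge): forge=12 pipe=4 sand=9 stone=1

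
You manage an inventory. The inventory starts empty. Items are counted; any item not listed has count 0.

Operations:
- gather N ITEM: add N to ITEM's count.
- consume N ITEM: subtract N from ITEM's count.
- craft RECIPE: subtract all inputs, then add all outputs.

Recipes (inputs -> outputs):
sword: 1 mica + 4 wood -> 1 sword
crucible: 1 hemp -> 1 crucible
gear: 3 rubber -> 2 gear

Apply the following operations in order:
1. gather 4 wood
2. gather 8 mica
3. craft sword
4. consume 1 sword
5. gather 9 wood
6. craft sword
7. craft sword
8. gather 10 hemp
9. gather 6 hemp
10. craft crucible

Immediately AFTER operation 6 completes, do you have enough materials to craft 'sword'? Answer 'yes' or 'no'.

After 1 (gather 4 wood): wood=4
After 2 (gather 8 mica): mica=8 wood=4
After 3 (craft sword): mica=7 sword=1
After 4 (consume 1 sword): mica=7
After 5 (gather 9 wood): mica=7 wood=9
After 6 (craft sword): mica=6 sword=1 wood=5

Answer: yes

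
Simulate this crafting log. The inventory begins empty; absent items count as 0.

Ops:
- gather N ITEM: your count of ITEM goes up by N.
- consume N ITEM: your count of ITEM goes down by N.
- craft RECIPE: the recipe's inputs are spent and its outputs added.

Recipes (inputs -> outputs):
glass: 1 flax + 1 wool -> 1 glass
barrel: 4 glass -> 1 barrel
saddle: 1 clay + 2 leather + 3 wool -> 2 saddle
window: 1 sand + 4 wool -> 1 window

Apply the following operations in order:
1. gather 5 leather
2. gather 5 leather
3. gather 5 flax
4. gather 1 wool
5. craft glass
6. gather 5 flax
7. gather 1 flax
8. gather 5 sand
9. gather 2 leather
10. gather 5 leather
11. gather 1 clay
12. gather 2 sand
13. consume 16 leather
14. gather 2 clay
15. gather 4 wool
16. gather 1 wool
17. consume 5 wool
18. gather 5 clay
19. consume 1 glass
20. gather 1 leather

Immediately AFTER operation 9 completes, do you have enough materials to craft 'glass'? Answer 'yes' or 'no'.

After 1 (gather 5 leather): leather=5
After 2 (gather 5 leather): leather=10
After 3 (gather 5 flax): flax=5 leather=10
After 4 (gather 1 wool): flax=5 leather=10 wool=1
After 5 (craft glass): flax=4 glass=1 leather=10
After 6 (gather 5 flax): flax=9 glass=1 leather=10
After 7 (gather 1 flax): flax=10 glass=1 leather=10
After 8 (gather 5 sand): flax=10 glass=1 leather=10 sand=5
After 9 (gather 2 leather): flax=10 glass=1 leather=12 sand=5

Answer: no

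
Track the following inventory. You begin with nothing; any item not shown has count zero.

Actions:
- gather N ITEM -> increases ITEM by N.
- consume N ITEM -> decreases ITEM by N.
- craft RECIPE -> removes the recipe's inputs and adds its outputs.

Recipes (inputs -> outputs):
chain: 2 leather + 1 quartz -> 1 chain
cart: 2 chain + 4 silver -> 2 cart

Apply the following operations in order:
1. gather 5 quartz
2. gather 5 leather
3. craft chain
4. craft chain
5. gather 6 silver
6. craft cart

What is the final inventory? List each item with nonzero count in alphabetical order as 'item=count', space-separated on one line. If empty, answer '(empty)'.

After 1 (gather 5 quartz): quartz=5
After 2 (gather 5 leather): leather=5 quartz=5
After 3 (craft chain): chain=1 leather=3 quartz=4
After 4 (craft chain): chain=2 leather=1 quartz=3
After 5 (gather 6 silver): chain=2 leather=1 quartz=3 silver=6
After 6 (craft cart): cart=2 leather=1 quartz=3 silver=2

Answer: cart=2 leather=1 quartz=3 silver=2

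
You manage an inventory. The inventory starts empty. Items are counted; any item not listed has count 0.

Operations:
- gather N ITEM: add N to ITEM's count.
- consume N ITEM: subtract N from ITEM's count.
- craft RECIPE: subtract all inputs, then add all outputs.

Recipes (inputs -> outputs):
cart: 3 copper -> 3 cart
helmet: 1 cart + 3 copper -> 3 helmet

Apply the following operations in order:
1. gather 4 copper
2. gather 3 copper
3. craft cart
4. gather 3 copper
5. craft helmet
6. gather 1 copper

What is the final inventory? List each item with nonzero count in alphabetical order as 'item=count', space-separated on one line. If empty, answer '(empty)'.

Answer: cart=2 copper=5 helmet=3

Derivation:
After 1 (gather 4 copper): copper=4
After 2 (gather 3 copper): copper=7
After 3 (craft cart): cart=3 copper=4
After 4 (gather 3 copper): cart=3 copper=7
After 5 (craft helmet): cart=2 copper=4 helmet=3
After 6 (gather 1 copper): cart=2 copper=5 helmet=3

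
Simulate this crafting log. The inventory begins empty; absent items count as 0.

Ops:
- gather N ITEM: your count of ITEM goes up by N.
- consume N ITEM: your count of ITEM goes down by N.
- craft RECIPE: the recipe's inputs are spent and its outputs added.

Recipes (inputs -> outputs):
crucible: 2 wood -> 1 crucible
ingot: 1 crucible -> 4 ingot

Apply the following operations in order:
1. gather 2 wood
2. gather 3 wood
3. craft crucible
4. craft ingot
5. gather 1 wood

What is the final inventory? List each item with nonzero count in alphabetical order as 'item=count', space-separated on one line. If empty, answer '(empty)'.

Answer: ingot=4 wood=4

Derivation:
After 1 (gather 2 wood): wood=2
After 2 (gather 3 wood): wood=5
After 3 (craft crucible): crucible=1 wood=3
After 4 (craft ingot): ingot=4 wood=3
After 5 (gather 1 wood): ingot=4 wood=4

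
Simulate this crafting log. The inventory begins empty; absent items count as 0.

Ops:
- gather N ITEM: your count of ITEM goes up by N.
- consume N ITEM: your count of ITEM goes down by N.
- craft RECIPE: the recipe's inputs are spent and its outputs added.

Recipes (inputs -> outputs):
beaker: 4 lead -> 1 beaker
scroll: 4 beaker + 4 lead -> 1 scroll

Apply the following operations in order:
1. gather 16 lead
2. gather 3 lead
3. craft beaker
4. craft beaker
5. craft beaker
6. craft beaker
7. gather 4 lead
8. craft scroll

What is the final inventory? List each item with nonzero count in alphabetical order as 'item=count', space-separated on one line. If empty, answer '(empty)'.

Answer: lead=3 scroll=1

Derivation:
After 1 (gather 16 lead): lead=16
After 2 (gather 3 lead): lead=19
After 3 (craft beaker): beaker=1 lead=15
After 4 (craft beaker): beaker=2 lead=11
After 5 (craft beaker): beaker=3 lead=7
After 6 (craft beaker): beaker=4 lead=3
After 7 (gather 4 lead): beaker=4 lead=7
After 8 (craft scroll): lead=3 scroll=1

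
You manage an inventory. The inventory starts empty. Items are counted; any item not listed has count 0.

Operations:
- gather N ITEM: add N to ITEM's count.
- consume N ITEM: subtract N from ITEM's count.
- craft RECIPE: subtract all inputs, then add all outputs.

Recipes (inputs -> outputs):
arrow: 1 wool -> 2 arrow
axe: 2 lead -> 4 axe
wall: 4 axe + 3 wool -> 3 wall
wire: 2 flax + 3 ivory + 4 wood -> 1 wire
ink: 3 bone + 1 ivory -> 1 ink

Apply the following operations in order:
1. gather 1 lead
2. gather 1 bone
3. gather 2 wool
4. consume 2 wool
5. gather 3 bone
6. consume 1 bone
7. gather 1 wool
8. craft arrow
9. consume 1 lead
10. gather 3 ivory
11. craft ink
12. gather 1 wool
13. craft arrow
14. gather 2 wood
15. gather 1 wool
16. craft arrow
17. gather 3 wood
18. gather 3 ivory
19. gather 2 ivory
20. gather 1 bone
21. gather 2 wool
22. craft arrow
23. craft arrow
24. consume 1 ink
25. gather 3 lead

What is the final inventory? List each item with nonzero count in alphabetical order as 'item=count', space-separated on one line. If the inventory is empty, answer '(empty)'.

Answer: arrow=10 bone=1 ivory=7 lead=3 wood=5

Derivation:
After 1 (gather 1 lead): lead=1
After 2 (gather 1 bone): bone=1 lead=1
After 3 (gather 2 wool): bone=1 lead=1 wool=2
After 4 (consume 2 wool): bone=1 lead=1
After 5 (gather 3 bone): bone=4 lead=1
After 6 (consume 1 bone): bone=3 lead=1
After 7 (gather 1 wool): bone=3 lead=1 wool=1
After 8 (craft arrow): arrow=2 bone=3 lead=1
After 9 (consume 1 lead): arrow=2 bone=3
After 10 (gather 3 ivory): arrow=2 bone=3 ivory=3
After 11 (craft ink): arrow=2 ink=1 ivory=2
After 12 (gather 1 wool): arrow=2 ink=1 ivory=2 wool=1
After 13 (craft arrow): arrow=4 ink=1 ivory=2
After 14 (gather 2 wood): arrow=4 ink=1 ivory=2 wood=2
After 15 (gather 1 wool): arrow=4 ink=1 ivory=2 wood=2 wool=1
After 16 (craft arrow): arrow=6 ink=1 ivory=2 wood=2
After 17 (gather 3 wood): arrow=6 ink=1 ivory=2 wood=5
After 18 (gather 3 ivory): arrow=6 ink=1 ivory=5 wood=5
After 19 (gather 2 ivory): arrow=6 ink=1 ivory=7 wood=5
After 20 (gather 1 bone): arrow=6 bone=1 ink=1 ivory=7 wood=5
After 21 (gather 2 wool): arrow=6 bone=1 ink=1 ivory=7 wood=5 wool=2
After 22 (craft arrow): arrow=8 bone=1 ink=1 ivory=7 wood=5 wool=1
After 23 (craft arrow): arrow=10 bone=1 ink=1 ivory=7 wood=5
After 24 (consume 1 ink): arrow=10 bone=1 ivory=7 wood=5
After 25 (gather 3 lead): arrow=10 bone=1 ivory=7 lead=3 wood=5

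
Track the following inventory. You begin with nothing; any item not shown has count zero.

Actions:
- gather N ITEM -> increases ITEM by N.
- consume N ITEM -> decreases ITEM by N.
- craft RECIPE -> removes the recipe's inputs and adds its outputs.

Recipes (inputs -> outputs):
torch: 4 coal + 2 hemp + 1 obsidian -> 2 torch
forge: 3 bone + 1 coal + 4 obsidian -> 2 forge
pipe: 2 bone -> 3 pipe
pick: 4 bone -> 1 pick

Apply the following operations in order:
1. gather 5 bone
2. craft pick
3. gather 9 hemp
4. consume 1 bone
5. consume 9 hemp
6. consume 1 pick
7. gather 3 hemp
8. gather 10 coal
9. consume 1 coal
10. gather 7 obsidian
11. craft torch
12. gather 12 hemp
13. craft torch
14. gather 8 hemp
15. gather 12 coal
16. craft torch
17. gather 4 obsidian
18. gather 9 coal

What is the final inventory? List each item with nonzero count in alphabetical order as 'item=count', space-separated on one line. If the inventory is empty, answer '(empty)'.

After 1 (gather 5 bone): bone=5
After 2 (craft pick): bone=1 pick=1
After 3 (gather 9 hemp): bone=1 hemp=9 pick=1
After 4 (consume 1 bone): hemp=9 pick=1
After 5 (consume 9 hemp): pick=1
After 6 (consume 1 pick): (empty)
After 7 (gather 3 hemp): hemp=3
After 8 (gather 10 coal): coal=10 hemp=3
After 9 (consume 1 coal): coal=9 hemp=3
After 10 (gather 7 obsidian): coal=9 hemp=3 obsidian=7
After 11 (craft torch): coal=5 hemp=1 obsidian=6 torch=2
After 12 (gather 12 hemp): coal=5 hemp=13 obsidian=6 torch=2
After 13 (craft torch): coal=1 hemp=11 obsidian=5 torch=4
After 14 (gather 8 hemp): coal=1 hemp=19 obsidian=5 torch=4
After 15 (gather 12 coal): coal=13 hemp=19 obsidian=5 torch=4
After 16 (craft torch): coal=9 hemp=17 obsidian=4 torch=6
After 17 (gather 4 obsidian): coal=9 hemp=17 obsidian=8 torch=6
After 18 (gather 9 coal): coal=18 hemp=17 obsidian=8 torch=6

Answer: coal=18 hemp=17 obsidian=8 torch=6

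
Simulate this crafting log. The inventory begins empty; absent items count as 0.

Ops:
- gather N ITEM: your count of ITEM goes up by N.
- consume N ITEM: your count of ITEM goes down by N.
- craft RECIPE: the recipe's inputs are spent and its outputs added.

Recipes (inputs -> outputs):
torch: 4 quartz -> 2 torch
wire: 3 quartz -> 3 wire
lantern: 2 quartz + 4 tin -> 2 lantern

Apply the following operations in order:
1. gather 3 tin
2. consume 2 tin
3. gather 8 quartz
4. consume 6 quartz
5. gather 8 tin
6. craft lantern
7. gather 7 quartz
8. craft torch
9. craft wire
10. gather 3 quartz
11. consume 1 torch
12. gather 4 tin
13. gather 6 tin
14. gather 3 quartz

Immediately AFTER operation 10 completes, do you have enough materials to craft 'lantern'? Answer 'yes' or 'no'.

Answer: yes

Derivation:
After 1 (gather 3 tin): tin=3
After 2 (consume 2 tin): tin=1
After 3 (gather 8 quartz): quartz=8 tin=1
After 4 (consume 6 quartz): quartz=2 tin=1
After 5 (gather 8 tin): quartz=2 tin=9
After 6 (craft lantern): lantern=2 tin=5
After 7 (gather 7 quartz): lantern=2 quartz=7 tin=5
After 8 (craft torch): lantern=2 quartz=3 tin=5 torch=2
After 9 (craft wire): lantern=2 tin=5 torch=2 wire=3
After 10 (gather 3 quartz): lantern=2 quartz=3 tin=5 torch=2 wire=3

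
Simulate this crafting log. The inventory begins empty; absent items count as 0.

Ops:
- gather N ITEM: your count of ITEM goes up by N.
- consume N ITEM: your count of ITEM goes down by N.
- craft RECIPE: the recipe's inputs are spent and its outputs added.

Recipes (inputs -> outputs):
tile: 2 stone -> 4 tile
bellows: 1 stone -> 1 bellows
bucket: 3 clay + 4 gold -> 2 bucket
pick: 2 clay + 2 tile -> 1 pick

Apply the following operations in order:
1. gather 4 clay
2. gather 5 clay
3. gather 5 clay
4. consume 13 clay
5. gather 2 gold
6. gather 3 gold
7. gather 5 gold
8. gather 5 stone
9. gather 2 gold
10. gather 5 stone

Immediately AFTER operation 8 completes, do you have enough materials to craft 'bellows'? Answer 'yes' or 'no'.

After 1 (gather 4 clay): clay=4
After 2 (gather 5 clay): clay=9
After 3 (gather 5 clay): clay=14
After 4 (consume 13 clay): clay=1
After 5 (gather 2 gold): clay=1 gold=2
After 6 (gather 3 gold): clay=1 gold=5
After 7 (gather 5 gold): clay=1 gold=10
After 8 (gather 5 stone): clay=1 gold=10 stone=5

Answer: yes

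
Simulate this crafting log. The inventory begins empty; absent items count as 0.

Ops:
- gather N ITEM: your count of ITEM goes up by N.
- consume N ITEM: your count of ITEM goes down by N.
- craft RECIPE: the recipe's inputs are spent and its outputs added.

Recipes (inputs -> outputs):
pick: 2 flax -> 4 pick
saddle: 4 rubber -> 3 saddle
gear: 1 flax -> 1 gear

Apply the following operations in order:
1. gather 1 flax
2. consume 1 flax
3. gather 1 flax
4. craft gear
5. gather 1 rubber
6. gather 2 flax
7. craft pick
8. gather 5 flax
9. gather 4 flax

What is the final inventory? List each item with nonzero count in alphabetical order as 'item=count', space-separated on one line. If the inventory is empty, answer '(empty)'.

After 1 (gather 1 flax): flax=1
After 2 (consume 1 flax): (empty)
After 3 (gather 1 flax): flax=1
After 4 (craft gear): gear=1
After 5 (gather 1 rubber): gear=1 rubber=1
After 6 (gather 2 flax): flax=2 gear=1 rubber=1
After 7 (craft pick): gear=1 pick=4 rubber=1
After 8 (gather 5 flax): flax=5 gear=1 pick=4 rubber=1
After 9 (gather 4 flax): flax=9 gear=1 pick=4 rubber=1

Answer: flax=9 gear=1 pick=4 rubber=1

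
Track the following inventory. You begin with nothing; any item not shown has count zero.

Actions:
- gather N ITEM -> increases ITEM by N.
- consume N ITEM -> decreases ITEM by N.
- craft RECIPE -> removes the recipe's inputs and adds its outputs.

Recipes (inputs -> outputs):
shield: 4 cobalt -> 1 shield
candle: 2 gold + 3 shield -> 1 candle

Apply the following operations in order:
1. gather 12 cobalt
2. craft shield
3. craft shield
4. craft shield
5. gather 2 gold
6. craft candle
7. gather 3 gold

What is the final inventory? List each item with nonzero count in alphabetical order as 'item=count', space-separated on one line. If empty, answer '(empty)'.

After 1 (gather 12 cobalt): cobalt=12
After 2 (craft shield): cobalt=8 shield=1
After 3 (craft shield): cobalt=4 shield=2
After 4 (craft shield): shield=3
After 5 (gather 2 gold): gold=2 shield=3
After 6 (craft candle): candle=1
After 7 (gather 3 gold): candle=1 gold=3

Answer: candle=1 gold=3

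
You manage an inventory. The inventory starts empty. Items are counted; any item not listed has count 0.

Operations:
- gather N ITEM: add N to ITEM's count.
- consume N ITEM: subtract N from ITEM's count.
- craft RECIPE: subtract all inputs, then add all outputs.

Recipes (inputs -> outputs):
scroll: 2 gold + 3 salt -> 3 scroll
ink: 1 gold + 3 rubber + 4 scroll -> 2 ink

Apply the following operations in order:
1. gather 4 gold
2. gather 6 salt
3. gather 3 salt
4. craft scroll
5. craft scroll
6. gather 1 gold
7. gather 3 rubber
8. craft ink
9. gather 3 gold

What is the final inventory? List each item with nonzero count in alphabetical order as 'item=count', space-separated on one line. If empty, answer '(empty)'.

After 1 (gather 4 gold): gold=4
After 2 (gather 6 salt): gold=4 salt=6
After 3 (gather 3 salt): gold=4 salt=9
After 4 (craft scroll): gold=2 salt=6 scroll=3
After 5 (craft scroll): salt=3 scroll=6
After 6 (gather 1 gold): gold=1 salt=3 scroll=6
After 7 (gather 3 rubber): gold=1 rubber=3 salt=3 scroll=6
After 8 (craft ink): ink=2 salt=3 scroll=2
After 9 (gather 3 gold): gold=3 ink=2 salt=3 scroll=2

Answer: gold=3 ink=2 salt=3 scroll=2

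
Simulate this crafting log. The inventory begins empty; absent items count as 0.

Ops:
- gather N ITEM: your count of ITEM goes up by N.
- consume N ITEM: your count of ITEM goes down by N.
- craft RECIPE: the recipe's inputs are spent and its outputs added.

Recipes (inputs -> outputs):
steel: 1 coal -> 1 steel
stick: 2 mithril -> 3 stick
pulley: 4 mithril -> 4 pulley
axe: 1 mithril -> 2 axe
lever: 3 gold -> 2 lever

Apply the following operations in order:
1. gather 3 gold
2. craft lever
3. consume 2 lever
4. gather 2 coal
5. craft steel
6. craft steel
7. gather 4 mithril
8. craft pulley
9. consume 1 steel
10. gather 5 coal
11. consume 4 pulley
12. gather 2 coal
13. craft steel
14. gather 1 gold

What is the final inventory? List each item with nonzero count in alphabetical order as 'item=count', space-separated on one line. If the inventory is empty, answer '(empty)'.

After 1 (gather 3 gold): gold=3
After 2 (craft lever): lever=2
After 3 (consume 2 lever): (empty)
After 4 (gather 2 coal): coal=2
After 5 (craft steel): coal=1 steel=1
After 6 (craft steel): steel=2
After 7 (gather 4 mithril): mithril=4 steel=2
After 8 (craft pulley): pulley=4 steel=2
After 9 (consume 1 steel): pulley=4 steel=1
After 10 (gather 5 coal): coal=5 pulley=4 steel=1
After 11 (consume 4 pulley): coal=5 steel=1
After 12 (gather 2 coal): coal=7 steel=1
After 13 (craft steel): coal=6 steel=2
After 14 (gather 1 gold): coal=6 gold=1 steel=2

Answer: coal=6 gold=1 steel=2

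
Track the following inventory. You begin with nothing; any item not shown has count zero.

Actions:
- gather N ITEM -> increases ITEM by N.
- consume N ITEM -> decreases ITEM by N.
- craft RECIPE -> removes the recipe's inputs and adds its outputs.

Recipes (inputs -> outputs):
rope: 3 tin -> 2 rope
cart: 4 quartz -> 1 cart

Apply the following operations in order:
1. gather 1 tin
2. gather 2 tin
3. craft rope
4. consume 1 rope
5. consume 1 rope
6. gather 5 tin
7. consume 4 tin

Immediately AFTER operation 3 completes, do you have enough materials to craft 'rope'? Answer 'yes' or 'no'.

Answer: no

Derivation:
After 1 (gather 1 tin): tin=1
After 2 (gather 2 tin): tin=3
After 3 (craft rope): rope=2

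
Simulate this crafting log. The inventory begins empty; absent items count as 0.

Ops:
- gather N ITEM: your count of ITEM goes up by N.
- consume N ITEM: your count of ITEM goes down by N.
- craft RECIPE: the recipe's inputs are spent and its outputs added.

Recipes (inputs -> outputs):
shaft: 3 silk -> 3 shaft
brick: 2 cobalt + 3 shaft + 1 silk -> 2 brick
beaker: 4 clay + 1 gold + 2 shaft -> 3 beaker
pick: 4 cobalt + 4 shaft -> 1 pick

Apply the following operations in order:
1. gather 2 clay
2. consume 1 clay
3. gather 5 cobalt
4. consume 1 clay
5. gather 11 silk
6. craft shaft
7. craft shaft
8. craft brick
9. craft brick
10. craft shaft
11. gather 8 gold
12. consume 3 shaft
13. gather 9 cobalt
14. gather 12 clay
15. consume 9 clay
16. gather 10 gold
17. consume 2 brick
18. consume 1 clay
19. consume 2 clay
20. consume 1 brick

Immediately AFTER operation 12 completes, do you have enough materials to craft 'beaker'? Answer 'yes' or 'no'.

After 1 (gather 2 clay): clay=2
After 2 (consume 1 clay): clay=1
After 3 (gather 5 cobalt): clay=1 cobalt=5
After 4 (consume 1 clay): cobalt=5
After 5 (gather 11 silk): cobalt=5 silk=11
After 6 (craft shaft): cobalt=5 shaft=3 silk=8
After 7 (craft shaft): cobalt=5 shaft=6 silk=5
After 8 (craft brick): brick=2 cobalt=3 shaft=3 silk=4
After 9 (craft brick): brick=4 cobalt=1 silk=3
After 10 (craft shaft): brick=4 cobalt=1 shaft=3
After 11 (gather 8 gold): brick=4 cobalt=1 gold=8 shaft=3
After 12 (consume 3 shaft): brick=4 cobalt=1 gold=8

Answer: no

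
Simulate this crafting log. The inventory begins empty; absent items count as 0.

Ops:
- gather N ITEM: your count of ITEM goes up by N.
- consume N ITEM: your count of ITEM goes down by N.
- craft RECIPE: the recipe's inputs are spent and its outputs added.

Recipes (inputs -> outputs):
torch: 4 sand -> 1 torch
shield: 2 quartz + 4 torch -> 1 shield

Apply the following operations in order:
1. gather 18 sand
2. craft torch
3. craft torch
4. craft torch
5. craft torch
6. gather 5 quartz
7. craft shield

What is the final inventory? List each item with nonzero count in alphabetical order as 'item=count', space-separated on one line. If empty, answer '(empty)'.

After 1 (gather 18 sand): sand=18
After 2 (craft torch): sand=14 torch=1
After 3 (craft torch): sand=10 torch=2
After 4 (craft torch): sand=6 torch=3
After 5 (craft torch): sand=2 torch=4
After 6 (gather 5 quartz): quartz=5 sand=2 torch=4
After 7 (craft shield): quartz=3 sand=2 shield=1

Answer: quartz=3 sand=2 shield=1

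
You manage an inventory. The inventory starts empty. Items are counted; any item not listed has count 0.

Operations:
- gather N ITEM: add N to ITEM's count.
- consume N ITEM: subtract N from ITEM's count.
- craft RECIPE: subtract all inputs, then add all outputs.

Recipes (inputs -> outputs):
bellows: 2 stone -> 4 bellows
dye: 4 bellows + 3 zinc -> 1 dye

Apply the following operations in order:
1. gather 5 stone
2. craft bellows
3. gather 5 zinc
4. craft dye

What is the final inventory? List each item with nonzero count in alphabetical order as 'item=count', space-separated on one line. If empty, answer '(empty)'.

After 1 (gather 5 stone): stone=5
After 2 (craft bellows): bellows=4 stone=3
After 3 (gather 5 zinc): bellows=4 stone=3 zinc=5
After 4 (craft dye): dye=1 stone=3 zinc=2

Answer: dye=1 stone=3 zinc=2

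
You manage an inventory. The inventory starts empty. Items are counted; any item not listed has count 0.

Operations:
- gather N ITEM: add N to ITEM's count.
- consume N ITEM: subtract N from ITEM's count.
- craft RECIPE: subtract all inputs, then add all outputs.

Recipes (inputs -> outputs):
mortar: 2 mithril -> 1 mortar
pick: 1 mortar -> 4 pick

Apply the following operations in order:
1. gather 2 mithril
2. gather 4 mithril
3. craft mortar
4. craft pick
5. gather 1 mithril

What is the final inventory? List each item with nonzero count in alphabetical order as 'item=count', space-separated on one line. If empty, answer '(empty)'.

Answer: mithril=5 pick=4

Derivation:
After 1 (gather 2 mithril): mithril=2
After 2 (gather 4 mithril): mithril=6
After 3 (craft mortar): mithril=4 mortar=1
After 4 (craft pick): mithril=4 pick=4
After 5 (gather 1 mithril): mithril=5 pick=4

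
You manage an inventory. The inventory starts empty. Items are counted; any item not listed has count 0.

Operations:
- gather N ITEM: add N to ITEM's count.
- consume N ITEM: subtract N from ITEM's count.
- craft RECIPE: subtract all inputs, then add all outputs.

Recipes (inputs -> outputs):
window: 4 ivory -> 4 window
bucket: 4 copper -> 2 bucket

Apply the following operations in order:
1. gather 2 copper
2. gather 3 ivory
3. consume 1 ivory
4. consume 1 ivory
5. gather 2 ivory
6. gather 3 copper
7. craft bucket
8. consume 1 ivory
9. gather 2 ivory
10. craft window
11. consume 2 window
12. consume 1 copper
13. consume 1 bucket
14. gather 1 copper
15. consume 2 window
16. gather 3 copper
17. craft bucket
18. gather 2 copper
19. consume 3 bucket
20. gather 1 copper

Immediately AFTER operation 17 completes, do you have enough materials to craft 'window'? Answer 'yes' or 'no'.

Answer: no

Derivation:
After 1 (gather 2 copper): copper=2
After 2 (gather 3 ivory): copper=2 ivory=3
After 3 (consume 1 ivory): copper=2 ivory=2
After 4 (consume 1 ivory): copper=2 ivory=1
After 5 (gather 2 ivory): copper=2 ivory=3
After 6 (gather 3 copper): copper=5 ivory=3
After 7 (craft bucket): bucket=2 copper=1 ivory=3
After 8 (consume 1 ivory): bucket=2 copper=1 ivory=2
After 9 (gather 2 ivory): bucket=2 copper=1 ivory=4
After 10 (craft window): bucket=2 copper=1 window=4
After 11 (consume 2 window): bucket=2 copper=1 window=2
After 12 (consume 1 copper): bucket=2 window=2
After 13 (consume 1 bucket): bucket=1 window=2
After 14 (gather 1 copper): bucket=1 copper=1 window=2
After 15 (consume 2 window): bucket=1 copper=1
After 16 (gather 3 copper): bucket=1 copper=4
After 17 (craft bucket): bucket=3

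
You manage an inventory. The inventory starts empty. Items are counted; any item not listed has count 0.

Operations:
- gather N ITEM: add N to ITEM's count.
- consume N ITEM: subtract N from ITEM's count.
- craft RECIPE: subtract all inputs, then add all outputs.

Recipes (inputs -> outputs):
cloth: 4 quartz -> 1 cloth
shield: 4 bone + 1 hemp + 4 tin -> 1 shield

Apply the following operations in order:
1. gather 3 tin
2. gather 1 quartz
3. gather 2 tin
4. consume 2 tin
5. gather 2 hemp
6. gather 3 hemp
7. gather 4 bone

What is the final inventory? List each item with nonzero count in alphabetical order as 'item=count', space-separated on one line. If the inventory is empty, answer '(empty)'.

Answer: bone=4 hemp=5 quartz=1 tin=3

Derivation:
After 1 (gather 3 tin): tin=3
After 2 (gather 1 quartz): quartz=1 tin=3
After 3 (gather 2 tin): quartz=1 tin=5
After 4 (consume 2 tin): quartz=1 tin=3
After 5 (gather 2 hemp): hemp=2 quartz=1 tin=3
After 6 (gather 3 hemp): hemp=5 quartz=1 tin=3
After 7 (gather 4 bone): bone=4 hemp=5 quartz=1 tin=3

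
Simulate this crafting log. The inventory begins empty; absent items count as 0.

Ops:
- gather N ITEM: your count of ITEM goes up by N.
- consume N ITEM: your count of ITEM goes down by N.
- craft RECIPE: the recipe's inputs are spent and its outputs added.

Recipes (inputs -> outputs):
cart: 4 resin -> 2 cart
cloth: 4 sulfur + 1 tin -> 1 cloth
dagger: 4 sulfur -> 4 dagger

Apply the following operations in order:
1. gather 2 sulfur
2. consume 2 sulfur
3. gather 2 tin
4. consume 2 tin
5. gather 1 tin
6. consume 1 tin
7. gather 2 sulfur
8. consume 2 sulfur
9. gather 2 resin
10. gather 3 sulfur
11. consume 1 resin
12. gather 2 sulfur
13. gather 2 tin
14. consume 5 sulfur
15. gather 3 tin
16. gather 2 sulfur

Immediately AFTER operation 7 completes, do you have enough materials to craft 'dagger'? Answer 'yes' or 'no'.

Answer: no

Derivation:
After 1 (gather 2 sulfur): sulfur=2
After 2 (consume 2 sulfur): (empty)
After 3 (gather 2 tin): tin=2
After 4 (consume 2 tin): (empty)
After 5 (gather 1 tin): tin=1
After 6 (consume 1 tin): (empty)
After 7 (gather 2 sulfur): sulfur=2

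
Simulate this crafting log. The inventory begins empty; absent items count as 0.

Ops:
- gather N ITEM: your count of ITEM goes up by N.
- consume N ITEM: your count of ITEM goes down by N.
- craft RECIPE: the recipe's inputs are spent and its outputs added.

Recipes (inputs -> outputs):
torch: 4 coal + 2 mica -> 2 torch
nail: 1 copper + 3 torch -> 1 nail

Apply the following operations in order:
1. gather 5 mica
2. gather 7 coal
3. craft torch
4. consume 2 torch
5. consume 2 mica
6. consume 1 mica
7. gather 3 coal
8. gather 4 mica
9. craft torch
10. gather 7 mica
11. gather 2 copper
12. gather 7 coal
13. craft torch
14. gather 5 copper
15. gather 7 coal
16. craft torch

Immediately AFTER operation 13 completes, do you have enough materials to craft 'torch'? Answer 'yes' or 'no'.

Answer: yes

Derivation:
After 1 (gather 5 mica): mica=5
After 2 (gather 7 coal): coal=7 mica=5
After 3 (craft torch): coal=3 mica=3 torch=2
After 4 (consume 2 torch): coal=3 mica=3
After 5 (consume 2 mica): coal=3 mica=1
After 6 (consume 1 mica): coal=3
After 7 (gather 3 coal): coal=6
After 8 (gather 4 mica): coal=6 mica=4
After 9 (craft torch): coal=2 mica=2 torch=2
After 10 (gather 7 mica): coal=2 mica=9 torch=2
After 11 (gather 2 copper): coal=2 copper=2 mica=9 torch=2
After 12 (gather 7 coal): coal=9 copper=2 mica=9 torch=2
After 13 (craft torch): coal=5 copper=2 mica=7 torch=4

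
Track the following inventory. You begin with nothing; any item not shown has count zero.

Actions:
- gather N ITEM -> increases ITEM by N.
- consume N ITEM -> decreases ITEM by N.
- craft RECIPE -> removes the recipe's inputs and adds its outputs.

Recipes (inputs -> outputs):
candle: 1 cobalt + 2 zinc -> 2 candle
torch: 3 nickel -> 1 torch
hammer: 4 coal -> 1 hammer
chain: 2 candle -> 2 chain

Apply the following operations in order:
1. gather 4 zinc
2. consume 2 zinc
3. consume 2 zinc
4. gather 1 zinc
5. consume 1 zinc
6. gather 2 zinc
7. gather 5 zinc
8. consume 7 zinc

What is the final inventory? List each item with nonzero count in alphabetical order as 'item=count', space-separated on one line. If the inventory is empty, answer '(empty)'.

After 1 (gather 4 zinc): zinc=4
After 2 (consume 2 zinc): zinc=2
After 3 (consume 2 zinc): (empty)
After 4 (gather 1 zinc): zinc=1
After 5 (consume 1 zinc): (empty)
After 6 (gather 2 zinc): zinc=2
After 7 (gather 5 zinc): zinc=7
After 8 (consume 7 zinc): (empty)

Answer: (empty)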